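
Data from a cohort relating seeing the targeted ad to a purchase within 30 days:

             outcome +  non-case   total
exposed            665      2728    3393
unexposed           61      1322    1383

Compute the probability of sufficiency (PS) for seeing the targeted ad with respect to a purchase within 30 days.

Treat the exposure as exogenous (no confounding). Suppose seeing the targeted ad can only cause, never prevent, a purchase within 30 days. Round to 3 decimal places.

PS ≈ 0.159

p₁ = P(outcome | exposed) = 665/3393 = 0.19599
p₀ = P(outcome | unexposed) = 61/1383 = 0.044107
Under exogeneity and monotonicity, PS = (p₁ − p₀) / (1 − p₀).
PS = (0.19599 − 0.044107) / (1 − 0.044107) = 0.15188 / 0.95589 ≈ 0.1589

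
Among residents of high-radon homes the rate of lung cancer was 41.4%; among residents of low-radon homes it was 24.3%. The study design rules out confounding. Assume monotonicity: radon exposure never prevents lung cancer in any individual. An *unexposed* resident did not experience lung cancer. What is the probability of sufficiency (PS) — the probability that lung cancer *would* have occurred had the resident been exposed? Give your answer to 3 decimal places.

PS ≈ 0.226

p₁ = 0.414, p₀ = 0.243.
Under exogeneity and monotonicity, PS = (p₁ − p₀) / (1 − p₀).
PS = (0.414 − 0.243) / (1 − 0.243) = 0.171 / 0.757 ≈ 0.2259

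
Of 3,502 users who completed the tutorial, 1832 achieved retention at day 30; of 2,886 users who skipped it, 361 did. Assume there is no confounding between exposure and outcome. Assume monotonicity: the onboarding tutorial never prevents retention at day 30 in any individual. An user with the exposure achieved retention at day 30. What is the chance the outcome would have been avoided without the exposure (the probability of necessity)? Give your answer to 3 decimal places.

p₁ = P(outcome | exposed) = 1832/3502 = 0.52313
p₀ = P(outcome | unexposed) = 361/2886 = 0.12509
Under exogeneity and monotonicity, PN = (p₁ − p₀) / p₁.
PN = (0.52313 − 0.12509) / 0.52313 = 0.39804 / 0.52313 ≈ 0.7609

PN ≈ 0.761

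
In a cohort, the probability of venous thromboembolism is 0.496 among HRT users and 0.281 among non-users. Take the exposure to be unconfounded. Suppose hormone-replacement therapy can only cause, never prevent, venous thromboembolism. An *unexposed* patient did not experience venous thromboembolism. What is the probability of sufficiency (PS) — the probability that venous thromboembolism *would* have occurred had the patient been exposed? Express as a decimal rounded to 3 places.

Let p₁ = 0.496, p₀ = 0.281.
Under exogeneity and monotonicity, PS = (p₁ − p₀) / (1 − p₀).
PS = (0.496 − 0.281) / (1 − 0.281) = 0.215 / 0.719 ≈ 0.2990

PS ≈ 0.299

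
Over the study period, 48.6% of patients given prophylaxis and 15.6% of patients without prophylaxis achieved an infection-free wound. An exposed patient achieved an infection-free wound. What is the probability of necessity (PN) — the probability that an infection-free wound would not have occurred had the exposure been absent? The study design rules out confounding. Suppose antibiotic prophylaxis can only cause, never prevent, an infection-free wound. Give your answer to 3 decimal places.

p₁ = 0.486, p₀ = 0.156.
Under exogeneity and monotonicity, PN = (p₁ − p₀) / p₁.
PN = (0.486 − 0.156) / 0.486 = 0.33 / 0.486 ≈ 0.6790

PN ≈ 0.679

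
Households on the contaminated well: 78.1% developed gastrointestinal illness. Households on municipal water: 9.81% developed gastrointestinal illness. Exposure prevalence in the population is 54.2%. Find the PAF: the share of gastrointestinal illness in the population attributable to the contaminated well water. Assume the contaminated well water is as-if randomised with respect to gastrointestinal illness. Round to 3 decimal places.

PAF ≈ 0.790

p₁ = 0.781, p₀ = 0.0981.
Overall risk P(Y=1) = π·p₁ + (1−π)·p₀ = 0.542×0.781 + 0.458×0.0981 = 0.46823.
Under exogeneity, PAF = [P(Y=1) − p₀] / P(Y=1).
PAF = (0.46823 − 0.0981) / 0.46823 ≈ 0.7905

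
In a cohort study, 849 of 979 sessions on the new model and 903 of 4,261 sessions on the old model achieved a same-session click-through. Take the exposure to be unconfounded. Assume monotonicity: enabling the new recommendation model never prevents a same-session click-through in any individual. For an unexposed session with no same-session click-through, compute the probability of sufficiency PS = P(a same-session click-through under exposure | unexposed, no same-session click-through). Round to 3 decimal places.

p₁ = P(outcome | exposed) = 849/979 = 0.86721
p₀ = P(outcome | unexposed) = 903/4261 = 0.21192
Under exogeneity and monotonicity, PS = (p₁ − p₀) / (1 − p₀).
PS = (0.86721 − 0.21192) / (1 − 0.21192) = 0.65529 / 0.78808 ≈ 0.8315

PS ≈ 0.832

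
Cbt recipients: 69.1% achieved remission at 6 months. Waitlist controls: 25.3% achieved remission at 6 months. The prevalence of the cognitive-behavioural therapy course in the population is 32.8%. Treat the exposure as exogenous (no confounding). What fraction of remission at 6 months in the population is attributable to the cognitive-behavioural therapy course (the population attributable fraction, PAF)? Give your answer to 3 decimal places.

PAF ≈ 0.362

p₁ = 0.691, p₀ = 0.253.
Overall risk P(Y=1) = π·p₁ + (1−π)·p₀ = 0.328×0.691 + 0.672×0.253 = 0.39666.
Under exogeneity, PAF = [P(Y=1) − p₀] / P(Y=1).
PAF = (0.39666 − 0.253) / 0.39666 ≈ 0.3622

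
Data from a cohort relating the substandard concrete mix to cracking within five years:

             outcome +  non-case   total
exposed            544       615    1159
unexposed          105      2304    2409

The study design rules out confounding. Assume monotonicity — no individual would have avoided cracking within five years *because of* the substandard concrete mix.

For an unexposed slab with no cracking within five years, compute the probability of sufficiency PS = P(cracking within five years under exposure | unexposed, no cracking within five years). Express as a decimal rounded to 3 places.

PS ≈ 0.445

p₁ = P(outcome | exposed) = 544/1159 = 0.46937
p₀ = P(outcome | unexposed) = 105/2409 = 0.043587
Under exogeneity and monotonicity, PS = (p₁ − p₀)/(1 − p₀).
PS = (0.46937 − 0.043587) / 0.95641 ≈ 0.4452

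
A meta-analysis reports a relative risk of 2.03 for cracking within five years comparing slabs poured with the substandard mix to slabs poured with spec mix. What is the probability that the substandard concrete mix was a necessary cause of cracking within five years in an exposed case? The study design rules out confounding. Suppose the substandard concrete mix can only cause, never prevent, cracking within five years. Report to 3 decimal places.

PN ≈ 0.507

Under exogeneity and monotonicity, PN = (RR − 1) / RR = 1 − 1/RR.
PN = (2.03 − 1) / 2.03 = 1.03 / 2.03 ≈ 0.5074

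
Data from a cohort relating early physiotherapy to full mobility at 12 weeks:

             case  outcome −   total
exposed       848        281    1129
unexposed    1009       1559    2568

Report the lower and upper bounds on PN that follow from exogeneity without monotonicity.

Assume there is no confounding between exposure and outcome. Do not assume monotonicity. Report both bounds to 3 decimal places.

p₁ = P(outcome | exposed) = 848/1129 = 0.75111
p₀ = P(outcome | unexposed) = 1009/2568 = 0.39291
Under exogeneity alone the bounds on PN are max{0,(p₁−p₀)/p₁} ≤ PN ≤ min{1,(1−p₀)/p₁}.
  lower = (p₁ − p₀)/p₁ = 0.35819 / 0.75111 ≈ 0.4769
  upper = min{1, (1 − p₀)/p₁} = 0.60709 / 0.75111 ≈ 0.8083

0.477 ≤ PN ≤ 0.808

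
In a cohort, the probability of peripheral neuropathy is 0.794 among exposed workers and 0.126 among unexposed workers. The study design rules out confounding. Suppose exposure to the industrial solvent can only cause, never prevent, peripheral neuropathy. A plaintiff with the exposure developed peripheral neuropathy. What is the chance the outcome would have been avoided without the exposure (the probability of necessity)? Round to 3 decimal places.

Let p₁ = 0.794, p₀ = 0.126.
Under exogeneity and monotonicity, PN = (p₁ − p₀) / p₁.
PN = (0.794 − 0.126) / 0.794 = 0.668 / 0.794 ≈ 0.8413

PN ≈ 0.841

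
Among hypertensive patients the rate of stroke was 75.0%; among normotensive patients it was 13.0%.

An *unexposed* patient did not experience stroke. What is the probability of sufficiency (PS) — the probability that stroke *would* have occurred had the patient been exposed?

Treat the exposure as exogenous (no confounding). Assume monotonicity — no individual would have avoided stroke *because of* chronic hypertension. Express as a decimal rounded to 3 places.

PS ≈ 0.713

p₁ = 0.75, p₀ = 0.13.
Under exogeneity and monotonicity, PS = (p₁ − p₀) / (1 − p₀).
PS = (0.75 − 0.13) / (1 − 0.13) = 0.62 / 0.87 ≈ 0.7126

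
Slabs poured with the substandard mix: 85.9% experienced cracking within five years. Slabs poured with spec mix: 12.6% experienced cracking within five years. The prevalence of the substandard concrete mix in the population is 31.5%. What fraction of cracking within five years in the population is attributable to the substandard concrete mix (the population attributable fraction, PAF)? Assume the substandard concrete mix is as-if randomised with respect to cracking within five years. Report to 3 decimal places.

PAF ≈ 0.647

p₁ = 0.859, p₀ = 0.126.
Overall risk P(Y=1) = π·p₁ + (1−π)·p₀ = 0.315×0.859 + 0.685×0.126 = 0.3569.
Under exogeneity, PAF = [P(Y=1) − p₀] / P(Y=1).
PAF = (0.3569 − 0.126) / 0.3569 ≈ 0.6470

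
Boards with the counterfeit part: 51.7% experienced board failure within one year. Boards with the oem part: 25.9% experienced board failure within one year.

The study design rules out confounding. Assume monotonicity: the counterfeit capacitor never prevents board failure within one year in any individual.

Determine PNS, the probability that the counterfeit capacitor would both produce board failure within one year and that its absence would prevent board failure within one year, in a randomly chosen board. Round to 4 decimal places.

p₁ = 0.517, p₀ = 0.259.
Under exogeneity and monotonicity, PNS = p₁ − p₀.
PNS = 0.517 − 0.259 = 0.258

PNS ≈ 0.2580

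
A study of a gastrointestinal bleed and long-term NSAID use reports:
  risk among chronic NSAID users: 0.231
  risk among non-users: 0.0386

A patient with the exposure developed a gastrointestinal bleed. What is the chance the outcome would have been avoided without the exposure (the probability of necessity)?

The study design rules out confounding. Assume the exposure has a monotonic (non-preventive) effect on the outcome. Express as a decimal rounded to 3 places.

PN ≈ 0.833

Let p₁ = 0.231, p₀ = 0.0386.
Under exogeneity and monotonicity, PN = (p₁ − p₀) / p₁.
PN = (0.231 − 0.0386) / 0.231 = 0.1924 / 0.231 ≈ 0.8329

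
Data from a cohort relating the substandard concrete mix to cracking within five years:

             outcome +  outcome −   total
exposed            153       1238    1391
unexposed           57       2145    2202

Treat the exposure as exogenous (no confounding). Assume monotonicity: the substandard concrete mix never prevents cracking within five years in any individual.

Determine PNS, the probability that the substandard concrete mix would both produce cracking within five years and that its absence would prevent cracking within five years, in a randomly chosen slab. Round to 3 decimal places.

PNS ≈ 0.084

p₁ = P(outcome | exposed) = 153/1391 = 0.10999
p₀ = P(outcome | unexposed) = 57/2202 = 0.025886
Under exogeneity and monotonicity, PNS = p₁ − p₀.
PNS = 0.10999 − 0.025886 = 0.084107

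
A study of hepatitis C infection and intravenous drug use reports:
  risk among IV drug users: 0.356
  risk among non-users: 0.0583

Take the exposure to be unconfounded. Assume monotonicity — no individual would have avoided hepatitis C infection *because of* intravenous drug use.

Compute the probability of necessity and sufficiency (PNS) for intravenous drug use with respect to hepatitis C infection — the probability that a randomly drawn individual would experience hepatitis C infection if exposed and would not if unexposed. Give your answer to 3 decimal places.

Let p₁ = 0.356, p₀ = 0.0583.
Under exogeneity and monotonicity, PNS = p₁ − p₀.
PNS = 0.356 − 0.0583 = 0.2977

PNS ≈ 0.298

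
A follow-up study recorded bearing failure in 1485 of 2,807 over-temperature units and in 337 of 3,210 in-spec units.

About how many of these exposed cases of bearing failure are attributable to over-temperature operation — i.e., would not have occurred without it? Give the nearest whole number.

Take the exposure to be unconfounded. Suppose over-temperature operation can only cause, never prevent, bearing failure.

about 1190 cases

p₁ = P(outcome | exposed) = 1485/2807 = 0.52903
p₀ = P(outcome | unexposed) = 337/3210 = 0.10498
PN = (p₁ − p₀)/p₁ = (0.52903 − 0.10498) / 0.52903 ≈ 0.80155.
Attributable cases ≈ PN × (exposed cases) = 0.80155 × 1485 ≈ 1190.31.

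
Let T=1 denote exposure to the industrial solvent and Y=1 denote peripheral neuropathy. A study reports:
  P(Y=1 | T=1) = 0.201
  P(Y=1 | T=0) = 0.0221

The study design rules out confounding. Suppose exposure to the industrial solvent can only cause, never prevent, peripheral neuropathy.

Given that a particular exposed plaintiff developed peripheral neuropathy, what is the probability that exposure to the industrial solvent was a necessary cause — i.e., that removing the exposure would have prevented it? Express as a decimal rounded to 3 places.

PN ≈ 0.890

Let p₁ = 0.201, p₀ = 0.0221.
Under exogeneity and monotonicity, PN = (p₁ − p₀) / p₁.
PN = (0.201 − 0.0221) / 0.201 = 0.1789 / 0.201 ≈ 0.8900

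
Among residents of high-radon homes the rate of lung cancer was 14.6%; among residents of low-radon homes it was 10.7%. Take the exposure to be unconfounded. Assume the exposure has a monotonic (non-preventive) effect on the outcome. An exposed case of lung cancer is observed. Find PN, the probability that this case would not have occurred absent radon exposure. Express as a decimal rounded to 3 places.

p₁ = 0.146, p₀ = 0.107.
Under exogeneity and monotonicity, PN = (p₁ − p₀) / p₁.
PN = (0.146 − 0.107) / 0.146 = 0.039 / 0.146 ≈ 0.2671

PN ≈ 0.267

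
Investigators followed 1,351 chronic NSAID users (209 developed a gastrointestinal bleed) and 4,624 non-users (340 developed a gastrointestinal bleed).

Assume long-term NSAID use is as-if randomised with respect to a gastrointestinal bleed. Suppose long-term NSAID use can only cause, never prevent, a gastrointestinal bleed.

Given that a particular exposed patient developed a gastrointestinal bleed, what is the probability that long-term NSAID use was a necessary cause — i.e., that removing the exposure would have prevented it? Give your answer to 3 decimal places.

p₁ = P(outcome | exposed) = 209/1351 = 0.1547
p₀ = P(outcome | unexposed) = 340/4624 = 0.073529
Under exogeneity and monotonicity, PN = (p₁ − p₀) / p₁.
PN = (0.1547 − 0.073529) / 0.1547 = 0.081171 / 0.1547 ≈ 0.5247

PN ≈ 0.525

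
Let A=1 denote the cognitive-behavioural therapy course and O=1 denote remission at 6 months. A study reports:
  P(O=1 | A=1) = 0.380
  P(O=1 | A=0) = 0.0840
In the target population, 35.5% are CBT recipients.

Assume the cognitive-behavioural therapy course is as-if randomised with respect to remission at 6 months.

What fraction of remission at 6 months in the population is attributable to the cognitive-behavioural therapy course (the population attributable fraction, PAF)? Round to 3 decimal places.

PAF ≈ 0.556

Let p₁ = 0.38, p₀ = 0.084.
Overall risk P(Y=1) = π·p₁ + (1−π)·p₀ = 0.355×0.38 + 0.645×0.084 = 0.18908.
Under exogeneity, PAF = [P(Y=1) − p₀] / P(Y=1).
PAF = (0.18908 − 0.084) / 0.18908 ≈ 0.5557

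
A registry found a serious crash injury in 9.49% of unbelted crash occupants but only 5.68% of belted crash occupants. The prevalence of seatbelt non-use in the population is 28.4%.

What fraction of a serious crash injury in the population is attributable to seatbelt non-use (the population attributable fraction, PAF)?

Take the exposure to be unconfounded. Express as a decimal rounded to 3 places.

PAF ≈ 0.160

p₁ = 0.0949, p₀ = 0.0568.
Overall risk P(Y=1) = π·p₁ + (1−π)·p₀ = 0.284×0.0949 + 0.716×0.0568 = 0.06762.
Under exogeneity, PAF = [P(Y=1) − p₀] / P(Y=1).
PAF = (0.06762 − 0.0568) / 0.06762 ≈ 0.1600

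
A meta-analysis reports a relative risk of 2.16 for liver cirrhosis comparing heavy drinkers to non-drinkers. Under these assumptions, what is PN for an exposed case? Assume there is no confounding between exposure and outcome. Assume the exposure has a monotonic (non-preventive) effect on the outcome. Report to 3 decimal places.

Under exogeneity and monotonicity, PN = (RR − 1) / RR = 1 − 1/RR.
PN = (2.16 − 1) / 2.16 = 1.16 / 2.16 ≈ 0.5370

PN ≈ 0.537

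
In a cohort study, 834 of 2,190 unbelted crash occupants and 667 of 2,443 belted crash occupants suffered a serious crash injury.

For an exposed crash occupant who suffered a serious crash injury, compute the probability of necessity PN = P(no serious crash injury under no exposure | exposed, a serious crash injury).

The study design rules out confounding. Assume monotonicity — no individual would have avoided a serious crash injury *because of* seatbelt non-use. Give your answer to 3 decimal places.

PN ≈ 0.283

p₁ = P(outcome | exposed) = 834/2190 = 0.38082
p₀ = P(outcome | unexposed) = 667/2443 = 0.27302
Under exogeneity and monotonicity, PN = (p₁ − p₀) / p₁.
PN = (0.38082 − 0.27302) / 0.38082 = 0.1078 / 0.38082 ≈ 0.2831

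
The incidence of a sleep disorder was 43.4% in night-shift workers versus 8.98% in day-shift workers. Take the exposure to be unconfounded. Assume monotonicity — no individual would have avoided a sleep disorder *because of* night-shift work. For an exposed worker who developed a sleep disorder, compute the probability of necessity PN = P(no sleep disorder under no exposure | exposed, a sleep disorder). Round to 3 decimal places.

p₁ = 0.434, p₀ = 0.0898.
Under exogeneity and monotonicity, PN = (p₁ − p₀) / p₁.
PN = (0.434 − 0.0898) / 0.434 = 0.3442 / 0.434 ≈ 0.7931

PN ≈ 0.793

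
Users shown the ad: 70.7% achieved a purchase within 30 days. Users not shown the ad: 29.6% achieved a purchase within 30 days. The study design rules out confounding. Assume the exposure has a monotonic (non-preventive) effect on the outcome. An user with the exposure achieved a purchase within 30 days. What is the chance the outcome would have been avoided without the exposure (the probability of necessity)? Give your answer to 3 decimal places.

p₁ = 0.707, p₀ = 0.296.
Under exogeneity and monotonicity, PN = (p₁ − p₀) / p₁.
PN = (0.707 − 0.296) / 0.707 = 0.411 / 0.707 ≈ 0.5813

PN ≈ 0.581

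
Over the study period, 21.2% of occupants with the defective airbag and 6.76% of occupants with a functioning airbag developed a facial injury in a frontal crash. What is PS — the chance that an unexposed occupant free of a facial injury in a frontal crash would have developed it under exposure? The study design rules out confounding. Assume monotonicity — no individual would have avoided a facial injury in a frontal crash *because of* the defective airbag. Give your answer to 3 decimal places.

p₁ = 0.212, p₀ = 0.0676.
Under exogeneity and monotonicity, PS = (p₁ − p₀) / (1 − p₀).
PS = (0.212 − 0.0676) / (1 − 0.0676) = 0.1444 / 0.9324 ≈ 0.1549

PS ≈ 0.155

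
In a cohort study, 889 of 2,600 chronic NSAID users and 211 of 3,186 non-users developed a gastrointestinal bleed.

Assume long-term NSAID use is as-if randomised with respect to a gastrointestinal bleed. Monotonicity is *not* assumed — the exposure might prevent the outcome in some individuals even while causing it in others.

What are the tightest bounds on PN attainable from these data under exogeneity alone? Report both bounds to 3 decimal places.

p₁ = P(outcome | exposed) = 889/2600 = 0.34192
p₀ = P(outcome | unexposed) = 211/3186 = 0.066227
Under exogeneity alone the bounds on PN are max{0,(p₁−p₀)/p₁} ≤ PN ≤ min{1,(1−p₀)/p₁}.
  lower = (p₁ − p₀)/p₁ = 0.2757 / 0.34192 ≈ 0.8063
  upper = min{1, (1 − p₀)/p₁} = 0.93377 / 0.34192 ≈ 2.7309 → capped at 1

0.806 ≤ PN ≤ 1.000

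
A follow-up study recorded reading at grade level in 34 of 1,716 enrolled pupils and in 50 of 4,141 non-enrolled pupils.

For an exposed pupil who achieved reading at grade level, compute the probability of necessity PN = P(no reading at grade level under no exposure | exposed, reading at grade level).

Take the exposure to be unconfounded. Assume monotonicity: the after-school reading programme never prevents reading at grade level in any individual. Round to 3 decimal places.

p₁ = P(outcome | exposed) = 34/1716 = 0.019814
p₀ = P(outcome | unexposed) = 50/4141 = 0.012074
Under exogeneity and monotonicity, PN = (p₁ − p₀) / p₁.
PN = (0.019814 − 0.012074) / 0.019814 = 0.0077391 / 0.019814 ≈ 0.3906

PN ≈ 0.391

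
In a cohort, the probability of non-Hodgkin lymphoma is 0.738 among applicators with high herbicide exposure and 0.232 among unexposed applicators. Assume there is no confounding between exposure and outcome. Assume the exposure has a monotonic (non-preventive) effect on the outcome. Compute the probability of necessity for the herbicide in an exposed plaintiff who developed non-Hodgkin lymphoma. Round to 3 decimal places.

PN ≈ 0.686

Let p₁ = 0.738, p₀ = 0.232.
Under exogeneity and monotonicity, PN = (p₁ − p₀) / p₁.
PN = (0.738 − 0.232) / 0.738 = 0.506 / 0.738 ≈ 0.6856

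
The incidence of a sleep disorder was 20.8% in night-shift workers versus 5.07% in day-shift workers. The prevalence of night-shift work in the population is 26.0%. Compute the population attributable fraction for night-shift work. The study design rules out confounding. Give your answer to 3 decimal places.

p₁ = 0.208, p₀ = 0.0507.
Overall risk P(Y=1) = π·p₁ + (1−π)·p₀ = 0.26×0.208 + 0.74×0.0507 = 0.091598.
Under exogeneity, PAF = [P(Y=1) − p₀] / P(Y=1).
PAF = (0.091598 − 0.0507) / 0.091598 ≈ 0.4465

PAF ≈ 0.446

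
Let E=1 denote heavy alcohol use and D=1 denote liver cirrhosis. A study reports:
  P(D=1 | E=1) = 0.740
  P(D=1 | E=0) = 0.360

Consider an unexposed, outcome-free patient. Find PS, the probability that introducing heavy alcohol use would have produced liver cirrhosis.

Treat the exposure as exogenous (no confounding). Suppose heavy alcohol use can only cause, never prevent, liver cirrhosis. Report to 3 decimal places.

PS ≈ 0.594

Let p₁ = 0.74, p₀ = 0.36.
Under exogeneity and monotonicity, PS = (p₁ − p₀) / (1 − p₀).
PS = (0.74 − 0.36) / (1 − 0.36) = 0.38 / 0.64 ≈ 0.5938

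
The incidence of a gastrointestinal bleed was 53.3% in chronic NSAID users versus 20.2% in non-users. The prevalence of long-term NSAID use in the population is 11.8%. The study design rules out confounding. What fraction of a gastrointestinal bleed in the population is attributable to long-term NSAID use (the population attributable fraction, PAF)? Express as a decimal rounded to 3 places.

PAF ≈ 0.162

p₁ = 0.533, p₀ = 0.202.
Overall risk P(Y=1) = π·p₁ + (1−π)·p₀ = 0.118×0.533 + 0.882×0.202 = 0.24106.
Under exogeneity, PAF = [P(Y=1) − p₀] / P(Y=1).
PAF = (0.24106 − 0.202) / 0.24106 ≈ 0.1620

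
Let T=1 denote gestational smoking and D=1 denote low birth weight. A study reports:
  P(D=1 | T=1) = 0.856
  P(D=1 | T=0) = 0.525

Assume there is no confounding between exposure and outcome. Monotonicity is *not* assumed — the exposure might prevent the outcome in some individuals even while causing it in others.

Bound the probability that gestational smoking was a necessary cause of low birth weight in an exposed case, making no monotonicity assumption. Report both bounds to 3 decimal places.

Let p₁ = 0.856, p₀ = 0.525.
Under exogeneity alone the bounds on PN are max{0,(p₁−p₀)/p₁} ≤ PN ≤ min{1,(1−p₀)/p₁}.
  lower = (p₁ − p₀)/p₁ = 0.331 / 0.856 ≈ 0.3867
  upper = min{1, (1 − p₀)/p₁} = 0.475 / 0.856 ≈ 0.5549

0.387 ≤ PN ≤ 0.555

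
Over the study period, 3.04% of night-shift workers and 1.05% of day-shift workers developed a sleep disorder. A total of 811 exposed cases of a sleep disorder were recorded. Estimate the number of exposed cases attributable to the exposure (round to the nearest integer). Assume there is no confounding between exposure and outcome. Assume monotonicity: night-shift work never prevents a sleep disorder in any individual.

p₁ = 0.0304, p₀ = 0.0105.
PN = (p₁ − p₀)/p₁ = (0.0304 − 0.0105) / 0.0304 ≈ 0.65461.
Attributable cases ≈ PN × (exposed cases) = 0.65461 × 811 ≈ 530.88.

about 531 cases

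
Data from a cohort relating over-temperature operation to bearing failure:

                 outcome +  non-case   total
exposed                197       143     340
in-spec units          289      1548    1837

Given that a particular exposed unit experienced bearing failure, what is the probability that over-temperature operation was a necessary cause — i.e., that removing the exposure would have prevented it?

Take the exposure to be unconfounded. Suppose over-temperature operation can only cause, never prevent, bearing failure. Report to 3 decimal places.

PN ≈ 0.728

p₁ = P(outcome | exposed) = 197/340 = 0.57941
p₀ = P(outcome | unexposed) = 289/1837 = 0.15732
Under exogeneity and monotonicity, PN = (p₁ − p₀)/p₁.
PN = (0.57941 − 0.15732) / 0.57941 ≈ 0.7285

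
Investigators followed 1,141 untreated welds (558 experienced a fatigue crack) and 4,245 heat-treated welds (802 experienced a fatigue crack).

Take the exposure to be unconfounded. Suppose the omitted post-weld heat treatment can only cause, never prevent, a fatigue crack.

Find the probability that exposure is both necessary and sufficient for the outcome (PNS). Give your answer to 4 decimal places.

PNS ≈ 0.3001

p₁ = P(outcome | exposed) = 558/1141 = 0.48904
p₀ = P(outcome | unexposed) = 802/4245 = 0.18893
Under exogeneity and monotonicity, PNS = p₁ − p₀.
PNS = 0.48904 − 0.18893 = 0.30012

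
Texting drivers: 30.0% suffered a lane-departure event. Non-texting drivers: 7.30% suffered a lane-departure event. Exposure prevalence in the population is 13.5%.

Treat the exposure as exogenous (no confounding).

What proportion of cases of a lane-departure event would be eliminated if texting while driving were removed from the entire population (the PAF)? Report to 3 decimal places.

p₁ = 0.3, p₀ = 0.073.
Overall risk P(Y=1) = π·p₁ + (1−π)·p₀ = 0.135×0.3 + 0.865×0.073 = 0.10364.
Under exogeneity, PAF = [P(Y=1) − p₀] / P(Y=1).
PAF = (0.10364 − 0.073) / 0.10364 ≈ 0.2957

PAF ≈ 0.296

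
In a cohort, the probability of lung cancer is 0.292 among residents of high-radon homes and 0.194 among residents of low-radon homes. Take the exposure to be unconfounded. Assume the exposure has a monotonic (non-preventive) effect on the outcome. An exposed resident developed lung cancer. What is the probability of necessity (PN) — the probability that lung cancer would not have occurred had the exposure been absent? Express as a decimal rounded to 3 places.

PN ≈ 0.336

Let p₁ = 0.292, p₀ = 0.194.
Under exogeneity and monotonicity, PN = (p₁ − p₀) / p₁.
PN = (0.292 − 0.194) / 0.292 = 0.098 / 0.292 ≈ 0.3356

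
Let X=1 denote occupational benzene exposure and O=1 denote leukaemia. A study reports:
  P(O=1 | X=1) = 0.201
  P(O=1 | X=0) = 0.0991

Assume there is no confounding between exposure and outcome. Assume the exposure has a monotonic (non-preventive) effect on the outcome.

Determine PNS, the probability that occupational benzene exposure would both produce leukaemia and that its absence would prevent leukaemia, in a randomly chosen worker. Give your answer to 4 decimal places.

Let p₁ = 0.201, p₀ = 0.0991.
Under exogeneity and monotonicity, PNS = p₁ − p₀.
PNS = 0.201 − 0.0991 = 0.1019

PNS ≈ 0.1019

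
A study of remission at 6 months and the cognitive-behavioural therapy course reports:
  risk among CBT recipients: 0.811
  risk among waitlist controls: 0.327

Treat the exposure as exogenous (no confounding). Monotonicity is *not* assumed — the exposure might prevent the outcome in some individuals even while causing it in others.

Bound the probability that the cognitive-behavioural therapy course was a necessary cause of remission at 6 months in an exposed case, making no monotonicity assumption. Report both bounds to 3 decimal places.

0.597 ≤ PN ≤ 0.830

Let p₁ = 0.811, p₀ = 0.327.
Under exogeneity alone the bounds on PN are max{0,(p₁−p₀)/p₁} ≤ PN ≤ min{1,(1−p₀)/p₁}.
  lower = (p₁ − p₀)/p₁ = 0.484 / 0.811 ≈ 0.5968
  upper = min{1, (1 − p₀)/p₁} = 0.673 / 0.811 ≈ 0.8298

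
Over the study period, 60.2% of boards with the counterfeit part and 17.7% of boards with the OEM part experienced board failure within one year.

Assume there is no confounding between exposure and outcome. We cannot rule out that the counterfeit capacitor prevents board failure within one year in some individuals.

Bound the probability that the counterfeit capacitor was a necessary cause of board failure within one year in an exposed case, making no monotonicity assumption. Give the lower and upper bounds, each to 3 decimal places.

p₁ = 0.602, p₀ = 0.177.
Under exogeneity alone the bounds on PN are max{0,(p₁−p₀)/p₁} ≤ PN ≤ min{1,(1−p₀)/p₁}.
  lower = (p₁ − p₀)/p₁ = 0.425 / 0.602 ≈ 0.7060
  upper = min{1, (1 − p₀)/p₁} = 0.823 / 0.602 ≈ 1.3671 → capped at 1

0.706 ≤ PN ≤ 1.000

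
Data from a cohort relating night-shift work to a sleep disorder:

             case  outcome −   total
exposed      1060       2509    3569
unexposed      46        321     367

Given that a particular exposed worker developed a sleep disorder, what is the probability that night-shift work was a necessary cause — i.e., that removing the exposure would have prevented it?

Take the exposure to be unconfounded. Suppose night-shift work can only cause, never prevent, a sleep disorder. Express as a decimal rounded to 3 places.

PN ≈ 0.578

p₁ = P(outcome | exposed) = 1060/3569 = 0.297
p₀ = P(outcome | unexposed) = 46/367 = 0.12534
Under exogeneity and monotonicity, PN = (p₁ − p₀)/p₁.
PN = (0.297 − 0.12534) / 0.297 ≈ 0.5780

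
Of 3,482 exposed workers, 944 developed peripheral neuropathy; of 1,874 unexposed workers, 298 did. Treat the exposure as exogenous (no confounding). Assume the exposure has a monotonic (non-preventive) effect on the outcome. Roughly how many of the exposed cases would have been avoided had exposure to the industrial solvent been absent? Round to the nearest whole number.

about 390 cases

p₁ = P(outcome | exposed) = 944/3482 = 0.27111
p₀ = P(outcome | unexposed) = 298/1874 = 0.15902
PN = (p₁ − p₀)/p₁ = (0.27111 − 0.15902) / 0.27111 ≈ 0.41345.
Attributable cases ≈ PN × (exposed cases) = 0.41345 × 944 ≈ 390.30.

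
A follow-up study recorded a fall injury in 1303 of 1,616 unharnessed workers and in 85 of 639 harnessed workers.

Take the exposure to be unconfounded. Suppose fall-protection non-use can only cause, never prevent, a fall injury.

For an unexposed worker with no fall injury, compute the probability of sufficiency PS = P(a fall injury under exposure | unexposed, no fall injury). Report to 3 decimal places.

p₁ = P(outcome | exposed) = 1303/1616 = 0.80631
p₀ = P(outcome | unexposed) = 85/639 = 0.13302
Under exogeneity and monotonicity, PS = (p₁ − p₀) / (1 − p₀).
PS = (0.80631 − 0.13302) / (1 − 0.13302) = 0.67329 / 0.86698 ≈ 0.7766

PS ≈ 0.777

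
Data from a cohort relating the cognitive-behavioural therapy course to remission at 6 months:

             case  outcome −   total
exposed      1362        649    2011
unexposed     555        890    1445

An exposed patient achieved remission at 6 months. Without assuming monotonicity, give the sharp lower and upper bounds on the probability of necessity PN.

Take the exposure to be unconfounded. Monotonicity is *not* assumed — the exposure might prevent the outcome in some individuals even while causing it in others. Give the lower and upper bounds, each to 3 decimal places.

p₁ = P(outcome | exposed) = 1362/2011 = 0.67727
p₀ = P(outcome | unexposed) = 555/1445 = 0.38408
Under exogeneity alone the bounds on PN are max{0,(p₁−p₀)/p₁} ≤ PN ≤ min{1,(1−p₀)/p₁}.
  lower = (p₁ − p₀)/p₁ = 0.29319 / 0.67727 ≈ 0.4329
  upper = min{1, (1 − p₀)/p₁} = 0.61592 / 0.67727 ≈ 0.9094

0.433 ≤ PN ≤ 0.909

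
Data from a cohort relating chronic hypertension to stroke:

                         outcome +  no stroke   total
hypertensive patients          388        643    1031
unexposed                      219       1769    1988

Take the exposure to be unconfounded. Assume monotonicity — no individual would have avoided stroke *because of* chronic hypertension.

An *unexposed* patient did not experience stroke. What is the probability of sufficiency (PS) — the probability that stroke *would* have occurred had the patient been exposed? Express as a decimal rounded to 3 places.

PS ≈ 0.299

p₁ = P(outcome | exposed) = 388/1031 = 0.37633
p₀ = P(outcome | unexposed) = 219/1988 = 0.11016
Under exogeneity and monotonicity, PS = (p₁ − p₀)/(1 − p₀).
PS = (0.37633 − 0.11016) / 0.88984 ≈ 0.2991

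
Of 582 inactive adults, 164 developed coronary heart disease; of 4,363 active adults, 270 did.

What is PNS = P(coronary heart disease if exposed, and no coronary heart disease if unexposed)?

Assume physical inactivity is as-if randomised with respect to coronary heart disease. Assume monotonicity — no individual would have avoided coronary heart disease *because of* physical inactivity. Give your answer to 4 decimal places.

p₁ = P(outcome | exposed) = 164/582 = 0.28179
p₀ = P(outcome | unexposed) = 270/4363 = 0.061884
Under exogeneity and monotonicity, PNS = p₁ − p₀.
PNS = 0.28179 − 0.061884 = 0.2199

PNS ≈ 0.2199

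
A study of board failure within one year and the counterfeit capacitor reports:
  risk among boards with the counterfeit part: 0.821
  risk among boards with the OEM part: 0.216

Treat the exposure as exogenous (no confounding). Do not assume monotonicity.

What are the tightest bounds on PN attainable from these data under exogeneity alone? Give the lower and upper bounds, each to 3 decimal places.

0.737 ≤ PN ≤ 0.955

Let p₁ = 0.821, p₀ = 0.216.
Under exogeneity alone the bounds on PN are max{0,(p₁−p₀)/p₁} ≤ PN ≤ min{1,(1−p₀)/p₁}.
  lower = (p₁ − p₀)/p₁ = 0.605 / 0.821 ≈ 0.7369
  upper = min{1, (1 − p₀)/p₁} = 0.784 / 0.821 ≈ 0.9549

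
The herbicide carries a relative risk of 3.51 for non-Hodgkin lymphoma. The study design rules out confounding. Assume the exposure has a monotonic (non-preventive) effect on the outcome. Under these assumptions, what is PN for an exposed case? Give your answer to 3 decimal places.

PN ≈ 0.715

Under exogeneity and monotonicity, PN = (RR − 1) / RR = 1 − 1/RR.
PN = (3.51 − 1) / 3.51 = 2.51 / 3.51 ≈ 0.7151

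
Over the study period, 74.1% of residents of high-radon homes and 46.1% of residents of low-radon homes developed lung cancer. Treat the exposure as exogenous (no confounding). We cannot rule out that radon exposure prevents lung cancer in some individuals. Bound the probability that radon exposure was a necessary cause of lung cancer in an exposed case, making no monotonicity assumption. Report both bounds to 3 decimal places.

p₁ = 0.741, p₀ = 0.461.
Under exogeneity alone the bounds on PN are max{0,(p₁−p₀)/p₁} ≤ PN ≤ min{1,(1−p₀)/p₁}.
  lower = (p₁ − p₀)/p₁ = 0.28 / 0.741 ≈ 0.3779
  upper = min{1, (1 − p₀)/p₁} = 0.539 / 0.741 ≈ 0.7274

0.378 ≤ PN ≤ 0.727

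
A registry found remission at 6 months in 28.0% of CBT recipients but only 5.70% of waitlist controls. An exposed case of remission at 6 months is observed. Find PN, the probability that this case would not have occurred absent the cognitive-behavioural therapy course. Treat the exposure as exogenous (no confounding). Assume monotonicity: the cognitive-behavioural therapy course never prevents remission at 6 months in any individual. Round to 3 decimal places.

p₁ = 0.28, p₀ = 0.057.
Under exogeneity and monotonicity, PN = (p₁ − p₀) / p₁.
PN = (0.28 − 0.057) / 0.28 = 0.223 / 0.28 ≈ 0.7964

PN ≈ 0.796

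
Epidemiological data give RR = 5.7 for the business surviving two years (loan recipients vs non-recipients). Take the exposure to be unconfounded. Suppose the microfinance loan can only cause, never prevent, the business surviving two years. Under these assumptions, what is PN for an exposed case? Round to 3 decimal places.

Under exogeneity and monotonicity, PN = (RR − 1) / RR = 1 − 1/RR.
PN = (5.7 − 1) / 5.7 = 4.7 / 5.7 ≈ 0.8246

PN ≈ 0.825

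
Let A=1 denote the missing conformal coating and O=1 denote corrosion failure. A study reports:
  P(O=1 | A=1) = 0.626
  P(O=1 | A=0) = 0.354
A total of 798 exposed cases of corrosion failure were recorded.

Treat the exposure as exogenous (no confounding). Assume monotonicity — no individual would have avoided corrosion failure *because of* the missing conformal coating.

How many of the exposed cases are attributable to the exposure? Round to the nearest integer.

about 347 cases

Let p₁ = 0.626, p₀ = 0.354.
PN = (p₁ − p₀)/p₁ = (0.626 − 0.354) / 0.626 ≈ 0.43450.
Attributable cases ≈ PN × (exposed cases) = 0.43450 × 798 ≈ 346.73.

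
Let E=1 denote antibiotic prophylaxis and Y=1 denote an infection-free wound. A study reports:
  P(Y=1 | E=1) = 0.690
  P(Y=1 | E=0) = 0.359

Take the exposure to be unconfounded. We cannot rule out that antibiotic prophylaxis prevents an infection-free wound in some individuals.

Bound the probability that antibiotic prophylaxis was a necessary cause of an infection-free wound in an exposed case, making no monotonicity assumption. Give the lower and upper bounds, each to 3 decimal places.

0.480 ≤ PN ≤ 0.929

Let p₁ = 0.69, p₀ = 0.359.
Under exogeneity alone the bounds on PN are max{0,(p₁−p₀)/p₁} ≤ PN ≤ min{1,(1−p₀)/p₁}.
  lower = (p₁ − p₀)/p₁ = 0.331 / 0.69 ≈ 0.4797
  upper = min{1, (1 − p₀)/p₁} = 0.641 / 0.69 ≈ 0.9290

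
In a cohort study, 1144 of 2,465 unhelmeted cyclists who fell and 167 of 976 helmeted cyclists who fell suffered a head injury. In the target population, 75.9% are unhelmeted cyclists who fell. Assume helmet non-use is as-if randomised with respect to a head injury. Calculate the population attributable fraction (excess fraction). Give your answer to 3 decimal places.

p₁ = P(outcome | exposed) = 1144/2465 = 0.4641
p₀ = P(outcome | unexposed) = 167/976 = 0.17111
Overall risk P(Y=1) = π·p₁ + (1−π)·p₀ = 0.759×0.4641 + 0.241×0.17111 = 0.39349.
Under exogeneity, PAF = [P(Y=1) − p₀] / P(Y=1).
PAF = (0.39349 − 0.17111) / 0.39349 ≈ 0.5652

PAF ≈ 0.565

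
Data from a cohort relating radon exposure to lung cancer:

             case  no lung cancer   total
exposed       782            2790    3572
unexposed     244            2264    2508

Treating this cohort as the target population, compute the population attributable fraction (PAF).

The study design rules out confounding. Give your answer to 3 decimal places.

PAF ≈ 0.423

p₁ = P(outcome | exposed) = 782/3572 = 0.21892
p₀ = P(outcome | unexposed) = 244/2508 = 0.097289
Exposure prevalence π = 3572/6080 = 0.5875; overall risk P(Y=1) = 0.16875.
Under exogeneity, PAF = [P(Y=1) − p₀]/P(Y=1).
PAF = (0.16875 − 0.097289) / 0.16875 ≈ 0.4235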